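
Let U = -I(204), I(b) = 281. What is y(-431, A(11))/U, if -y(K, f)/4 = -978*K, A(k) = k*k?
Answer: 1686072/281 ≈ 6000.3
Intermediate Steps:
A(k) = k²
y(K, f) = 3912*K (y(K, f) = -(-3912)*K = 3912*K)
U = -281 (U = -1*281 = -281)
y(-431, A(11))/U = (3912*(-431))/(-281) = -1686072*(-1/281) = 1686072/281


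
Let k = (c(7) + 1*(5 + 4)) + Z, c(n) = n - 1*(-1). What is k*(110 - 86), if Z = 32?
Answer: 1176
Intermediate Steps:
c(n) = 1 + n (c(n) = n + 1 = 1 + n)
k = 49 (k = ((1 + 7) + 1*(5 + 4)) + 32 = (8 + 1*9) + 32 = (8 + 9) + 32 = 17 + 32 = 49)
k*(110 - 86) = 49*(110 - 86) = 49*24 = 1176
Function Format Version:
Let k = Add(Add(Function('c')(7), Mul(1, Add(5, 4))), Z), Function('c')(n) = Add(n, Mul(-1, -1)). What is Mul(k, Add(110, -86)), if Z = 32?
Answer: 1176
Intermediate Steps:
Function('c')(n) = Add(1, n) (Function('c')(n) = Add(n, 1) = Add(1, n))
k = 49 (k = Add(Add(Add(1, 7), Mul(1, Add(5, 4))), 32) = Add(Add(8, Mul(1, 9)), 32) = Add(Add(8, 9), 32) = Add(17, 32) = 49)
Mul(k, Add(110, -86)) = Mul(49, Add(110, -86)) = Mul(49, 24) = 1176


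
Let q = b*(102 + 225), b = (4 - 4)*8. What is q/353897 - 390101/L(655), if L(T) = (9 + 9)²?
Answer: -390101/324 ≈ -1204.0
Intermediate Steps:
b = 0 (b = 0*8 = 0)
L(T) = 324 (L(T) = 18² = 324)
q = 0 (q = 0*(102 + 225) = 0*327 = 0)
q/353897 - 390101/L(655) = 0/353897 - 390101/324 = 0*(1/353897) - 390101*1/324 = 0 - 390101/324 = -390101/324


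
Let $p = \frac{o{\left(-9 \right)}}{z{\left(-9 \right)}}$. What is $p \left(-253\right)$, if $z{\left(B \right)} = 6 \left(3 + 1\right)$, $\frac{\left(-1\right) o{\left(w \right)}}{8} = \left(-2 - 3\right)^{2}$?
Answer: $\frac{6325}{3} \approx 2108.3$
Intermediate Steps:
$o{\left(w \right)} = -200$ ($o{\left(w \right)} = - 8 \left(-2 - 3\right)^{2} = - 8 \left(-5\right)^{2} = \left(-8\right) 25 = -200$)
$z{\left(B \right)} = 24$ ($z{\left(B \right)} = 6 \cdot 4 = 24$)
$p = - \frac{25}{3}$ ($p = - \frac{200}{24} = \left(-200\right) \frac{1}{24} = - \frac{25}{3} \approx -8.3333$)
$p \left(-253\right) = \left(- \frac{25}{3}\right) \left(-253\right) = \frac{6325}{3}$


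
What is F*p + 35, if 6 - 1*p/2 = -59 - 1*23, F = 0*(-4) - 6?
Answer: -1021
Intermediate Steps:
F = -6 (F = 0 - 6 = -6)
p = 176 (p = 12 - 2*(-59 - 1*23) = 12 - 2*(-59 - 23) = 12 - 2*(-82) = 12 + 164 = 176)
F*p + 35 = -6*176 + 35 = -1056 + 35 = -1021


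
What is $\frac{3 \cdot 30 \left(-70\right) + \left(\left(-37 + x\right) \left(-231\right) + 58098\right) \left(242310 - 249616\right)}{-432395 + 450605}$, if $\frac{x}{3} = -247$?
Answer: $- \frac{289581666}{3035} \approx -95414.0$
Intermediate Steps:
$x = -741$ ($x = 3 \left(-247\right) = -741$)
$\frac{3 \cdot 30 \left(-70\right) + \left(\left(-37 + x\right) \left(-231\right) + 58098\right) \left(242310 - 249616\right)}{-432395 + 450605} = \frac{3 \cdot 30 \left(-70\right) + \left(\left(-37 - 741\right) \left(-231\right) + 58098\right) \left(242310 - 249616\right)}{-432395 + 450605} = \frac{90 \left(-70\right) + \left(\left(-778\right) \left(-231\right) + 58098\right) \left(-7306\right)}{18210} = \left(-6300 + \left(179718 + 58098\right) \left(-7306\right)\right) \frac{1}{18210} = \left(-6300 + 237816 \left(-7306\right)\right) \frac{1}{18210} = \left(-6300 - 1737483696\right) \frac{1}{18210} = \left(-1737489996\right) \frac{1}{18210} = - \frac{289581666}{3035}$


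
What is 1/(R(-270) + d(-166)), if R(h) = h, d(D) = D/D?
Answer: -1/269 ≈ -0.0037175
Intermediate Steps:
d(D) = 1
1/(R(-270) + d(-166)) = 1/(-270 + 1) = 1/(-269) = -1/269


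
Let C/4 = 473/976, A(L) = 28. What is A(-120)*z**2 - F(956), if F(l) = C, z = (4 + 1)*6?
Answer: 6148327/244 ≈ 25198.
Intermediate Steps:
z = 30 (z = 5*6 = 30)
C = 473/244 (C = 4*(473/976) = 473/244 ≈ 1.9385)
F(l) = 473/244
A(-120)*z**2 - F(956) = 28*30**2 - 1*473/244 = 28*900 - 473/244 = 25200 - 473/244 = 6148327/244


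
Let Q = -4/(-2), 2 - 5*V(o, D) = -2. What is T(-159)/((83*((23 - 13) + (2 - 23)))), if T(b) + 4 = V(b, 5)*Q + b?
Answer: 807/4565 ≈ 0.17678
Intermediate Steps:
V(o, D) = ⅘ (V(o, D) = ⅖ - ⅕*(-2) = ⅖ + ⅖ = ⅘)
Q = 2 (Q = -4*(-½) = 2)
T(b) = -12/5 + b (T(b) = -4 + ((⅘)*2 + b) = -4 + (8/5 + b) = -12/5 + b)
T(-159)/((83*((23 - 13) + (2 - 23)))) = (-12/5 - 159)/((83*((23 - 13) + (2 - 23)))) = -807*1/(83*(10 - 21))/5 = -807/(5*(83*(-11))) = -807/5/(-913) = -807/5*(-1/913) = 807/4565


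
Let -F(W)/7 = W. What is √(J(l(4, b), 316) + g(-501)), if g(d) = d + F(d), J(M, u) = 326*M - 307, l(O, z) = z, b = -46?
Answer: I*√12297 ≈ 110.89*I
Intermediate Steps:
F(W) = -7*W
J(M, u) = -307 + 326*M
g(d) = -6*d (g(d) = d - 7*d = -6*d)
√(J(l(4, b), 316) + g(-501)) = √((-307 + 326*(-46)) - 6*(-501)) = √((-307 - 14996) + 3006) = √(-15303 + 3006) = √(-12297) = I*√12297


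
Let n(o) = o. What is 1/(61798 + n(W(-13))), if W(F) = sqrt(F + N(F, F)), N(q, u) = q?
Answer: 30899/1909496415 - I*sqrt(26)/3818992830 ≈ 1.6182e-5 - 1.3352e-9*I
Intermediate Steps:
W(F) = sqrt(2)*sqrt(F) (W(F) = sqrt(F + F) = sqrt(2*F) = sqrt(2)*sqrt(F))
1/(61798 + n(W(-13))) = 1/(61798 + sqrt(2)*sqrt(-13)) = 1/(61798 + sqrt(2)*(I*sqrt(13))) = 1/(61798 + I*sqrt(26))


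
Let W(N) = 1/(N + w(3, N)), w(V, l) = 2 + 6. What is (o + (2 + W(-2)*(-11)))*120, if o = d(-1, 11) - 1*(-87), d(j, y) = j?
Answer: 10340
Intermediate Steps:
w(V, l) = 8
W(N) = 1/(8 + N) (W(N) = 1/(N + 8) = 1/(8 + N))
o = 86 (o = -1 - 1*(-87) = -1 + 87 = 86)
(o + (2 + W(-2)*(-11)))*120 = (86 + (2 - 11/(8 - 2)))*120 = (86 + (2 - 11/6))*120 = (86 + ⅙)*120 = (517/6)*120 = 10340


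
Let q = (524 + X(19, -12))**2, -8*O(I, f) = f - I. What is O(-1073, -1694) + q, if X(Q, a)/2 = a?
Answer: 2000621/8 ≈ 2.5008e+5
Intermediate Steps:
O(I, f) = -f/8 + I/8 (O(I, f) = -(f - I)/8 = -f/8 + I/8)
X(Q, a) = 2*a
q = 250000 (q = (524 + 2*(-12))**2 = (524 - 24)**2 = 500**2 = 250000)
O(-1073, -1694) + q = (-1/8*(-1694) + (1/8)*(-1073)) + 250000 = (847/4 - 1073/8) + 250000 = 621/8 + 250000 = 2000621/8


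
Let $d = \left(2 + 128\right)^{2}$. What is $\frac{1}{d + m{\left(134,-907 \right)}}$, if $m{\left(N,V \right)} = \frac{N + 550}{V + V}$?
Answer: $\frac{907}{15327958} \approx 5.9173 \cdot 10^{-5}$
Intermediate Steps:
$m{\left(N,V \right)} = \frac{550 + N}{2 V}$
$d = 16900$ ($d = 130^{2} = 16900$)
$\frac{1}{d + m{\left(134,-907 \right)}} = \frac{1}{16900 + \frac{550 + 134}{2 \left(-907\right)}} = \frac{1}{16900 + \frac{1}{2} \left(- \frac{1}{907}\right) 684} = \frac{1}{16900 - \frac{342}{907}} = \frac{1}{\frac{15327958}{907}} = \frac{907}{15327958}$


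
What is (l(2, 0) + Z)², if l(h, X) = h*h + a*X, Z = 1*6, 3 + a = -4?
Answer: 100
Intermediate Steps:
a = -7 (a = -3 - 4 = -7)
Z = 6
l(h, X) = h² - 7*X (l(h, X) = h*h - 7*X = h² - 7*X)
(l(2, 0) + Z)² = ((2² - 7*0) + 6)² = ((4 + 0) + 6)² = (4 + 6)² = 10² = 100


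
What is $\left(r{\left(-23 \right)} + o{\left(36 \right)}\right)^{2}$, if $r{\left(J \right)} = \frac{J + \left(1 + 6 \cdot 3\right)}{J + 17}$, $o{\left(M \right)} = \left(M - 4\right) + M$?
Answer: $\frac{42436}{9} \approx 4715.1$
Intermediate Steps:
$o{\left(M \right)} = -4 + 2 M$ ($o{\left(M \right)} = \left(-4 + M\right) + M = -4 + 2 M$)
$r{\left(J \right)} = \frac{19 + J}{17 + J}$ ($r{\left(J \right)} = \frac{J + \left(1 + 18\right)}{17 + J} = \frac{J + 19}{17 + J} = \frac{19 + J}{17 + J}$)
$\left(r{\left(-23 \right)} + o{\left(36 \right)}\right)^{2} = \left(\frac{19 - 23}{17 - 23} + \left(-4 + 2 \cdot 36\right)\right)^{2} = \left(\frac{1}{-6} \left(-4\right) + \left(-4 + 72\right)\right)^{2} = \left(\left(- \frac{1}{6}\right) \left(-4\right) + 68\right)^{2} = \left(\frac{2}{3} + 68\right)^{2} = \left(\frac{206}{3}\right)^{2} = \frac{42436}{9}$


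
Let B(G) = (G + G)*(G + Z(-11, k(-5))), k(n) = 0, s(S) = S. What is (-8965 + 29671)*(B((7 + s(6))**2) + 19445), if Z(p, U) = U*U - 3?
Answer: 1564400418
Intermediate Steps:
Z(p, U) = -3 + U**2 (Z(p, U) = U**2 - 3 = -3 + U**2)
B(G) = 2*G*(-3 + G) (B(G) = (G + G)*(G + (-3 + 0**2)) = (2*G)*(G + (-3 + 0)) = (2*G)*(G - 3) = (2*G)*(-3 + G) = 2*G*(-3 + G))
(-8965 + 29671)*(B((7 + s(6))**2) + 19445) = (-8965 + 29671)*(2*(7 + 6)**2*(-3 + (7 + 6)**2) + 19445) = 20706*(2*13**2*(-3 + 13**2) + 19445) = 20706*(2*169*(-3 + 169) + 19445) = 20706*(2*169*166 + 19445) = 20706*(56108 + 19445) = 20706*75553 = 1564400418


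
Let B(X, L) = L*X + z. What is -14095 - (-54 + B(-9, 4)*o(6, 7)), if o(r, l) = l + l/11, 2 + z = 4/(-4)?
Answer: -151175/11 ≈ -13743.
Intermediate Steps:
z = -3 (z = -2 + 4/(-4) = -2 + 4*(-¼) = -2 - 1 = -3)
B(X, L) = -3 + L*X (B(X, L) = L*X - 3 = -3 + L*X)
o(r, l) = 12*l/11 (o(r, l) = l + l*(1/11) = l + l/11 = 12*l/11)
-14095 - (-54 + B(-9, 4)*o(6, 7)) = -14095 - (-54 + (-3 + 4*(-9))*((12/11)*7)) = -14095 - (-54 + (-3 - 36)*(84/11)) = -14095 - (-54 - 39*84/11) = -14095 - (-54 - 3276/11) = -14095 - 1*(-3870/11) = -14095 + 3870/11 = -151175/11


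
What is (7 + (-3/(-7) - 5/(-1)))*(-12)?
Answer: -1044/7 ≈ -149.14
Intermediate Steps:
(7 + (-3/(-7) - 5/(-1)))*(-12) = (7 + (-3*(-⅐) - 5*(-1)))*(-12) = (7 + (3/7 + 5))*(-12) = (7 + 38/7)*(-12) = (87/7)*(-12) = -1044/7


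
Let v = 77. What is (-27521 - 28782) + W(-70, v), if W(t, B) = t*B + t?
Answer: -61763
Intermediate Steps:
W(t, B) = t + B*t (W(t, B) = B*t + t = t + B*t)
(-27521 - 28782) + W(-70, v) = (-27521 - 28782) - 70*(1 + 77) = -56303 - 70*78 = -56303 - 5460 = -61763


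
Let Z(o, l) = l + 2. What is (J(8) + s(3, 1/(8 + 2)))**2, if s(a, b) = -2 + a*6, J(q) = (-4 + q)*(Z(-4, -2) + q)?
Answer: 2304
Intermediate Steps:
Z(o, l) = 2 + l
J(q) = q*(-4 + q) (J(q) = (-4 + q)*((2 - 2) + q) = (-4 + q)*(0 + q) = (-4 + q)*q = q*(-4 + q))
s(a, b) = -2 + 6*a
(J(8) + s(3, 1/(8 + 2)))**2 = (8*(-4 + 8) + (-2 + 6*3))**2 = (8*4 + (-2 + 18))**2 = (32 + 16)**2 = 48**2 = 2304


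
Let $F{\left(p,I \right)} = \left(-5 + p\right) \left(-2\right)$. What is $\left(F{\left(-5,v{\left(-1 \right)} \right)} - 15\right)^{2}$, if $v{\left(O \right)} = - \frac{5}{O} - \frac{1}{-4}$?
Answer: $25$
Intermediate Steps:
$v{\left(O \right)} = \frac{1}{4} - \frac{5}{O}$ ($v{\left(O \right)} = - \frac{5}{O} - - \frac{1}{4} = - \frac{5}{O} + \frac{1}{4} = \frac{1}{4} - \frac{5}{O}$)
$F{\left(p,I \right)} = 10 - 2 p$
$\left(F{\left(-5,v{\left(-1 \right)} \right)} - 15\right)^{2} = \left(\left(10 - -10\right) - 15\right)^{2} = \left(\left(10 + 10\right) - 15\right)^{2} = \left(20 - 15\right)^{2} = 5^{2} = 25$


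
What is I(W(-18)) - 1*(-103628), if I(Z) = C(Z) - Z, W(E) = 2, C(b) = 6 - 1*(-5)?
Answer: 103637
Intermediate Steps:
C(b) = 11 (C(b) = 6 + 5 = 11)
I(Z) = 11 - Z
I(W(-18)) - 1*(-103628) = (11 - 1*2) - 1*(-103628) = (11 - 2) + 103628 = 9 + 103628 = 103637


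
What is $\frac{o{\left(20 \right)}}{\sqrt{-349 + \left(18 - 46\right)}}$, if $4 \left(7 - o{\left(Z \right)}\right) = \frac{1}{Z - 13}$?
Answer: $- \frac{15 i \sqrt{377}}{812} \approx - 0.35868 i$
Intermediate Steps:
$o{\left(Z \right)} = 7 - \frac{1}{4 \left(-13 + Z\right)}$ ($o{\left(Z \right)} = 7 - \frac{1}{4 \left(Z - 13\right)} = 7 - \frac{1}{4 \left(-13 + Z\right)}$)
$\frac{o{\left(20 \right)}}{\sqrt{-349 + \left(18 - 46\right)}} = \frac{\frac{1}{4} \frac{1}{-13 + 20} \left(-365 + 28 \cdot 20\right)}{\sqrt{-349 + \left(18 - 46\right)}} = \frac{\frac{1}{4} \cdot \frac{1}{7} \left(-365 + 560\right)}{\sqrt{-349 - 28}} = \frac{\frac{1}{4} \cdot \frac{1}{7} \cdot 195}{\sqrt{-377}} = \frac{195}{28 i \sqrt{377}} = \frac{195 \left(- \frac{i \sqrt{377}}{377}\right)}{28} = - \frac{15 i \sqrt{377}}{812}$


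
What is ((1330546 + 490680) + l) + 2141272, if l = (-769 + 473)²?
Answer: 4050114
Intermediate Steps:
l = 87616 (l = (-296)² = 87616)
((1330546 + 490680) + l) + 2141272 = ((1330546 + 490680) + 87616) + 2141272 = (1821226 + 87616) + 2141272 = 1908842 + 2141272 = 4050114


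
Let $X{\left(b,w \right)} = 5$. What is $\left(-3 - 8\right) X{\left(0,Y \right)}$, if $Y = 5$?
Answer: $-55$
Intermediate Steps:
$\left(-3 - 8\right) X{\left(0,Y \right)} = \left(-3 - 8\right) 5 = \left(-11\right) 5 = -55$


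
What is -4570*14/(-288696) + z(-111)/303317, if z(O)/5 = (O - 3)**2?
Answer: 9541421935/21891601158 ≈ 0.43585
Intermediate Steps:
z(O) = 5*(-3 + O)**2 (z(O) = 5*(O - 3)**2 = 5*(-3 + O)**2)
-4570*14/(-288696) + z(-111)/303317 = -4570*14/(-288696) + (5*(-3 - 111)**2)/303317 = -63980*(-1/288696) + (5*(-114)**2)*(1/303317) = 15995/72174 + (5*12996)*(1/303317) = 15995/72174 + 64980*(1/303317) = 15995/72174 + 64980/303317 = 9541421935/21891601158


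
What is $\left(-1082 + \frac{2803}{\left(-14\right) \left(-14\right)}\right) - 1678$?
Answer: $- \frac{538157}{196} \approx -2745.7$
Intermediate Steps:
$\left(-1082 + \frac{2803}{\left(-14\right) \left(-14\right)}\right) - 1678 = \left(-1082 + \frac{2803}{196}\right) - 1678 = - \frac{209269}{196} - 1678 = - \frac{538157}{196}$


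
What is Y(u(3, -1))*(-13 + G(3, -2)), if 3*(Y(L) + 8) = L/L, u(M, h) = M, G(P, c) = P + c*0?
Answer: 230/3 ≈ 76.667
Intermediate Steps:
G(P, c) = P (G(P, c) = P + 0 = P)
Y(L) = -23/3 (Y(L) = -8 + (L/L)/3 = -8 + (⅓)*1 = -8 + ⅓ = -23/3)
Y(u(3, -1))*(-13 + G(3, -2)) = -23*(-13 + 3)/3 = -23/3*(-10) = 230/3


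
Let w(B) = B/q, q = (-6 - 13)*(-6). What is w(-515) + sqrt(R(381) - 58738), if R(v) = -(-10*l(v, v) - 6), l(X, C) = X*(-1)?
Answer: -515/114 + I*sqrt(62542) ≈ -4.5175 + 250.08*I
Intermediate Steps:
l(X, C) = -X
q = 114 (q = -19*(-6) = 114)
R(v) = 6 - 10*v (R(v) = -(-(-10)*v - 6) = -(10*v - 6) = -(-6 + 10*v) = 6 - 10*v)
w(B) = B/114
w(-515) + sqrt(R(381) - 58738) = (1/114)*(-515) + sqrt((6 - 10*381) - 58738) = -515/114 + sqrt((6 - 3810) - 58738) = -515/114 + sqrt(-3804 - 58738) = -515/114 + sqrt(-62542) = -515/114 + I*sqrt(62542)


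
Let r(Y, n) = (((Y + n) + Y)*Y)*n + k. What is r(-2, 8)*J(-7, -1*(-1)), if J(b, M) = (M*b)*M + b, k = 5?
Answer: 826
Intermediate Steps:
J(b, M) = b + b*M**2 (J(b, M) = b*M**2 + b = b + b*M**2)
r(Y, n) = 5 + Y*n*(n + 2*Y) (r(Y, n) = (((Y + n) + Y)*Y)*n + 5 = ((n + 2*Y)*Y)*n + 5 = (Y*(n + 2*Y))*n + 5 = Y*n*(n + 2*Y) + 5 = 5 + Y*n*(n + 2*Y))
r(-2, 8)*J(-7, -1*(-1)) = (5 - 2*8**2 + 2*8*(-2)**2)*(-7*(1 + (-1*(-1))**2)) = (5 - 2*64 + 2*8*4)*(-7*(1 + 1**2)) = (5 - 128 + 64)*(-7*(1 + 1)) = -(-413)*2 = -59*(-14) = 826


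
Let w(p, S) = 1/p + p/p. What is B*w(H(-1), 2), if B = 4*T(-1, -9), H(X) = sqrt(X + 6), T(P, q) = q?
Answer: -36 - 36*sqrt(5)/5 ≈ -52.100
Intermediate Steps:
H(X) = sqrt(6 + X)
w(p, S) = 1 + 1/p (w(p, S) = 1/p + 1 = 1 + 1/p)
B = -36 (B = 4*(-9) = -36)
B*w(H(-1), 2) = -36*(1 + sqrt(6 - 1))/(sqrt(6 - 1)) = -36*(1 + sqrt(5))/(sqrt(5)) = -36*sqrt(5)/5*(1 + sqrt(5)) = -36*sqrt(5)*(1 + sqrt(5))/5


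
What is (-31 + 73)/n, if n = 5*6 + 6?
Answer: 7/6 ≈ 1.1667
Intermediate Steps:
n = 36 (n = 30 + 6 = 36)
(-31 + 73)/n = (-31 + 73)/36 = 42*(1/36) = 7/6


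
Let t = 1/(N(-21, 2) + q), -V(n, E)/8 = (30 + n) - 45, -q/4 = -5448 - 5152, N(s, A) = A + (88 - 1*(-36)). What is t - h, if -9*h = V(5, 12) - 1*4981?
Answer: -208419917/382734 ≈ -544.56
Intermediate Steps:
N(s, A) = 124 + A (N(s, A) = A + (88 + 36) = A + 124 = 124 + A)
q = 42400 (q = -4*(-5448 - 5152) = -4*(-10600) = 42400)
V(n, E) = 120 - 8*n (V(n, E) = -8*((30 + n) - 45) = -8*(-15 + n) = 120 - 8*n)
t = 1/42526 (t = 1/((124 + 2) + 42400) = 1/(126 + 42400) = 1/42526 ≈ 2.3515e-5)
h = 4901/9 (h = -((120 - 8*5) - 1*4981)/9 = -((120 - 40) - 4981)/9 = -(80 - 4981)/9 = -⅑*(-4901) = 4901/9 ≈ 544.56)
t - h = 1/42526 - 1*4901/9 = 1/42526 - 4901/9 = -208419917/382734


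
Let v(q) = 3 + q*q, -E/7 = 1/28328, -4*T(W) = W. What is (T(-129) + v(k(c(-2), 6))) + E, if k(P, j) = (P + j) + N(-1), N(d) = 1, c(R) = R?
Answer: 1706755/28328 ≈ 60.250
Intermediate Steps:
T(W) = -W/4
E = -7/28328 ≈ -0.00024711
k(P, j) = 1 + P + j (k(P, j) = (P + j) + 1 = 1 + P + j)
v(q) = 3 + q**2
(T(-129) + v(k(c(-2), 6))) + E = (-1/4*(-129) + (3 + (1 - 2 + 6)**2)) - 7/28328 = (129/4 + (3 + 5**2)) - 7/28328 = (129/4 + (3 + 25)) - 7/28328 = (129/4 + 28) - 7/28328 = 241/4 - 7/28328 = 1706755/28328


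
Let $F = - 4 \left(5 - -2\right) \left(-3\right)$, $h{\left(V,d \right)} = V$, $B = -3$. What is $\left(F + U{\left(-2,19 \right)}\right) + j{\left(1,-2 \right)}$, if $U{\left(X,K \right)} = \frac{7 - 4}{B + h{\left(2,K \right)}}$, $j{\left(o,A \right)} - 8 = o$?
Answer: $90$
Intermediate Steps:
$j{\left(o,A \right)} = 8 + o$
$U{\left(X,K \right)} = -3$ ($U{\left(X,K \right)} = \frac{7 - 4}{-3 + 2} = \frac{3}{-1} = 3 \left(-1\right) = -3$)
$F = 84$ ($F = - 4 \left(5 + 2\right) \left(-3\right) = \left(-4\right) 7 \left(-3\right) = \left(-28\right) \left(-3\right) = 84$)
$\left(F + U{\left(-2,19 \right)}\right) + j{\left(1,-2 \right)} = \left(84 - 3\right) + \left(8 + 1\right) = 81 + 9 = 90$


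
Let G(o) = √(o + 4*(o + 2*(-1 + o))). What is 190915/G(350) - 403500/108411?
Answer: -134500/36137 + 190915*√4542/4542 ≈ 2829.1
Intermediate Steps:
G(o) = √(-8 + 13*o) (G(o) = √(o + 4*(o + (-2 + 2*o))) = √(o + 4*(-2 + 3*o)) = √(o + (-8 + 12*o)) = √(-8 + 13*o))
190915/G(350) - 403500/108411 = 190915/(√(-8 + 13*350)) - 403500/108411 = 190915/(√(-8 + 4550)) - 403500*1/108411 = 190915/(√4542) - 134500/36137 = 190915*(√4542/4542) - 134500/36137 = 190915*√4542/4542 - 134500/36137 = -134500/36137 + 190915*√4542/4542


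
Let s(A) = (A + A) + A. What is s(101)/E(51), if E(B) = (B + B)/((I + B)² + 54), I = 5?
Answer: 161095/17 ≈ 9476.2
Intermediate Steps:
s(A) = 3*A (s(A) = 2*A + A = 3*A)
E(B) = 2*B/(54 + (5 + B)²) (E(B) = (B + B)/((5 + B)² + 54) = (2*B)/(54 + (5 + B)²) = 2*B/(54 + (5 + B)²))
s(101)/E(51) = (3*101)/((2*51/(54 + (5 + 51)²))) = 303/((2*51/(54 + 56²))) = 303/((2*51/(54 + 3136))) = 303/((2*51/3190)) = 303/((2*51*(1/3190))) = 303/(51/1595) = 303*(1595/51) = 161095/17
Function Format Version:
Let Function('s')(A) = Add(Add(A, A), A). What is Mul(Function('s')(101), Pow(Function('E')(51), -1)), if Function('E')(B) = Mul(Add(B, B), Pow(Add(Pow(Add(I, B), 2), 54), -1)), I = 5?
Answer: Rational(161095, 17) ≈ 9476.2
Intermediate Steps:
Function('s')(A) = Mul(3, A) (Function('s')(A) = Add(Mul(2, A), A) = Mul(3, A))
Function('E')(B) = Mul(2, B, Pow(Add(54, Pow(Add(5, B), 2)), -1)) (Function('E')(B) = Mul(Add(B, B), Pow(Add(Pow(Add(5, B), 2), 54), -1)) = Mul(Mul(2, B), Pow(Add(54, Pow(Add(5, B), 2)), -1)) = Mul(2, B, Pow(Add(54, Pow(Add(5, B), 2)), -1)))
Mul(Function('s')(101), Pow(Function('E')(51), -1)) = Mul(Mul(3, 101), Pow(Mul(2, 51, Pow(Add(54, Pow(Add(5, 51), 2)), -1)), -1)) = Mul(303, Pow(Mul(2, 51, Pow(Add(54, Pow(56, 2)), -1)), -1)) = Mul(303, Pow(Mul(2, 51, Pow(Add(54, 3136), -1)), -1)) = Mul(303, Pow(Mul(2, 51, Pow(3190, -1)), -1)) = Mul(303, Pow(Mul(2, 51, Rational(1, 3190)), -1)) = Mul(303, Pow(Rational(51, 1595), -1)) = Mul(303, Rational(1595, 51)) = Rational(161095, 17)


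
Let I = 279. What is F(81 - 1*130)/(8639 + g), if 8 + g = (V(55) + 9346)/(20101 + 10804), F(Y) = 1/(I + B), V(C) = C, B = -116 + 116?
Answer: 4415/10631911032 ≈ 4.1526e-7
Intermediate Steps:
B = 0
F(Y) = 1/279 (F(Y) = 1/(279 + 0) = 1/279)
g = -33977/4415 (g = -8 + (55 + 9346)/(20101 + 10804) = -8 + 9401/30905 = -8 + 9401*(1/30905) = -8 + 1343/4415 = -33977/4415 ≈ -7.6958)
F(81 - 1*130)/(8639 + g) = 1/(279*(8639 - 33977/4415)) = 1/(279*(38107208/4415)) = (1/279)*(4415/38107208) = 4415/10631911032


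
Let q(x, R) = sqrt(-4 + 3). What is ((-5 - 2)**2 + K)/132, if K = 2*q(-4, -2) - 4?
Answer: 15/44 + I/66 ≈ 0.34091 + 0.015152*I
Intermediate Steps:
q(x, R) = I (q(x, R) = sqrt(-1) = I)
K = -4 + 2*I (K = 2*I - 4 = -4 + 2*I ≈ -4.0 + 2.0*I)
((-5 - 2)**2 + K)/132 = ((-5 - 2)**2 + (-4 + 2*I))/132 = ((-7)**2 + (-4 + 2*I))*(1/132) = (49 + (-4 + 2*I))*(1/132) = (45 + 2*I)*(1/132) = 15/44 + I/66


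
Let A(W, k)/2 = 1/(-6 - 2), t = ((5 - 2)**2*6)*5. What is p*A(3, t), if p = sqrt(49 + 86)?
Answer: -3*sqrt(15)/4 ≈ -2.9047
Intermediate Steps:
t = 270 (t = (3**2*6)*5 = (9*6)*5 = 54*5 = 270)
A(W, k) = -1/4 (A(W, k) = 2/(-6 - 2) = 2/(-8) = 2*(-1/8) = -1/4)
p = 3*sqrt(15) (p = sqrt(135) = 3*sqrt(15) ≈ 11.619)
p*A(3, t) = (3*sqrt(15))*(-1/4) = -3*sqrt(15)/4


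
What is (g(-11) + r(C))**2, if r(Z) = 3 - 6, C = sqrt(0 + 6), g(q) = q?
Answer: 196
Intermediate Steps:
C = sqrt(6) ≈ 2.4495
r(Z) = -3
(g(-11) + r(C))**2 = (-11 - 3)**2 = (-14)**2 = 196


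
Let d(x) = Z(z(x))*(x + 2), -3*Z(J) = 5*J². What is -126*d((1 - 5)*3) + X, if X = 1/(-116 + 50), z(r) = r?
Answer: -19958401/66 ≈ -3.0240e+5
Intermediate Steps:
Z(J) = -5*J²/3
d(x) = -5*x²*(2 + x)/3 (d(x) = (-5*x²/3)*(x + 2) = (-5*x²/3)*(2 + x) = -5*x²*(2 + x)/3)
X = -1/66 (X = 1/(-66) = -1/66 ≈ -0.015152)
-126*d((1 - 5)*3) + X = -210*((1 - 5)*3)²*(-2 - (1 - 5)*3) - 1/66 = -210*(-4*3)²*(-2 - (-4)*3) - 1/66 = -210*(-12)²*(-2 - 1*(-12)) - 1/66 = -210*144*(-2 + 12) - 1/66 = -210*144*10 - 1/66 = -126*2400 - 1/66 = -302400 - 1/66 = -19958401/66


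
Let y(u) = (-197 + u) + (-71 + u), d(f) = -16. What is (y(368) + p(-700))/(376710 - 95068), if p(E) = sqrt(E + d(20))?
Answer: 234/140821 + I*sqrt(179)/140821 ≈ 0.0016617 + 9.5008e-5*I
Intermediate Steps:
y(u) = -268 + 2*u
p(E) = sqrt(-16 + E) (p(E) = sqrt(E - 16) = sqrt(-16 + E))
(y(368) + p(-700))/(376710 - 95068) = ((-268 + 2*368) + sqrt(-16 - 700))/(376710 - 95068) = ((-268 + 736) + sqrt(-716))/281642 = (468 + 2*I*sqrt(179))*(1/281642) = 234/140821 + I*sqrt(179)/140821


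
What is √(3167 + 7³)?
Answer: 3*√390 ≈ 59.245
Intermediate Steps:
√(3167 + 7³) = √(3167 + 343) = √3510 = 3*√390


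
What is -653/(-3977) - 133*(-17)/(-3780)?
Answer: -931951/2147580 ≈ -0.43395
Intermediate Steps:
-653/(-3977) - 133*(-17)/(-3780) = -653*(-1/3977) + 2261*(-1/3780) = 653/3977 - 323/540 = -931951/2147580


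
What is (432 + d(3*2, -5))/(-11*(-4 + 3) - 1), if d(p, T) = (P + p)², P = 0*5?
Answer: 234/5 ≈ 46.800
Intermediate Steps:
P = 0
d(p, T) = p² (d(p, T) = (0 + p)² = p²)
(432 + d(3*2, -5))/(-11*(-4 + 3) - 1) = (432 + (3*2)²)/(-11*(-4 + 3) - 1) = (432 + 6²)/(-11*(-1) - 1) = (432 + 36)/(11 - 1) = 468/10 = 468*(⅒) = 234/5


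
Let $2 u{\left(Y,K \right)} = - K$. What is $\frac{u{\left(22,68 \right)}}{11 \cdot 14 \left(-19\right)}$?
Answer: $\frac{17}{1463} \approx 0.01162$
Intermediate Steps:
$u{\left(Y,K \right)} = - \frac{K}{2}$ ($u{\left(Y,K \right)} = \frac{\left(-1\right) K}{2} = - \frac{K}{2}$)
$\frac{u{\left(22,68 \right)}}{11 \cdot 14 \left(-19\right)} = \frac{\left(- \frac{1}{2}\right) 68}{11 \cdot 14 \left(-19\right)} = - \frac{34}{154 \left(-19\right)} = - \frac{34}{-2926} = \left(-34\right) \left(- \frac{1}{2926}\right) = \frac{17}{1463}$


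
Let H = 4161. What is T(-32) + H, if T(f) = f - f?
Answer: 4161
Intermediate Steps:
T(f) = 0
T(-32) + H = 0 + 4161 = 4161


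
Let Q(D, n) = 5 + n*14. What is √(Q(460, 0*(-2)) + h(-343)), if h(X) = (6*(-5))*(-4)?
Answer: 5*√5 ≈ 11.180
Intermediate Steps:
Q(D, n) = 5 + 14*n
h(X) = 120 (h(X) = -30*(-4) = 120)
√(Q(460, 0*(-2)) + h(-343)) = √((5 + 14*(0*(-2))) + 120) = √((5 + 14*0) + 120) = √((5 + 0) + 120) = √(5 + 120) = √125 = 5*√5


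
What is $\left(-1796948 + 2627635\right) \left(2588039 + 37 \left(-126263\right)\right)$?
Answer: $-1730895856404$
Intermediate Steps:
$\left(-1796948 + 2627635\right) \left(2588039 + 37 \left(-126263\right)\right) = 830687 \left(2588039 - 4671731\right) = 830687 \left(-2083692\right) = -1730895856404$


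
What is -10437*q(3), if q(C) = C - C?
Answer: 0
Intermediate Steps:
q(C) = 0
-10437*q(3) = -10437*0 = 0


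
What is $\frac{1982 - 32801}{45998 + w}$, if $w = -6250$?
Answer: $- \frac{30819}{39748} \approx -0.77536$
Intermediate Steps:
$\frac{1982 - 32801}{45998 + w} = \frac{1982 - 32801}{45998 - 6250} = - \frac{30819}{39748}$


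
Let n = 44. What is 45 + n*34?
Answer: 1541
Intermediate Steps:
45 + n*34 = 45 + 44*34 = 45 + 1496 = 1541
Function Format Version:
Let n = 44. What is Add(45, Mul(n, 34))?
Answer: 1541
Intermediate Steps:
Add(45, Mul(n, 34)) = Add(45, Mul(44, 34)) = Add(45, 1496) = 1541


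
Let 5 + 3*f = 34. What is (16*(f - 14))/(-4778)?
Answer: 104/7167 ≈ 0.014511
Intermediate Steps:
f = 29/3 (f = -5/3 + (⅓)*34 = -5/3 + 34/3 = 29/3 ≈ 9.6667)
(16*(f - 14))/(-4778) = (16*(29/3 - 14))/(-4778) = (16*(-13/3))*(-1/4778) = -208/3*(-1/4778) = 104/7167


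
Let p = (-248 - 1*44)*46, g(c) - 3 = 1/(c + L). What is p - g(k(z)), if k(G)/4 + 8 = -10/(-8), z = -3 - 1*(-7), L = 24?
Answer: -40304/3 ≈ -13435.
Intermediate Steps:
z = 4 (z = -3 + 7 = 4)
k(G) = -27 (k(G) = -32 + 4*(-10/(-8)) = -32 + 4*(-10*(-⅛)) = -32 + 4*(5/4) = -32 + 5 = -27)
g(c) = 3 + 1/(24 + c) (g(c) = 3 + 1/(c + 24) = 3 + 1/(24 + c))
p = -13432 (p = (-248 - 44)*46 = -292*46 = -13432)
p - g(k(z)) = -13432 - (73 + 3*(-27))/(24 - 27) = -13432 - (73 - 81)/(-3) = -13432 - (-1)*(-8)/3 = -13432 - 1*8/3 = -13432 - 8/3 = -40304/3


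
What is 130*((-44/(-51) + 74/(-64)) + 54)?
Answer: 5697185/816 ≈ 6981.8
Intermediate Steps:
130*((-44/(-51) + 74/(-64)) + 54) = 130*((-44*(-1/51) + 74*(-1/64)) + 54) = 130*((44/51 - 37/32) + 54) = 130*(-479/1632 + 54) = 130*(87649/1632) = 5697185/816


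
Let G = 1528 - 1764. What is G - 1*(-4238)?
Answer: 4002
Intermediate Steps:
G = -236
G - 1*(-4238) = -236 - 1*(-4238) = -236 + 4238 = 4002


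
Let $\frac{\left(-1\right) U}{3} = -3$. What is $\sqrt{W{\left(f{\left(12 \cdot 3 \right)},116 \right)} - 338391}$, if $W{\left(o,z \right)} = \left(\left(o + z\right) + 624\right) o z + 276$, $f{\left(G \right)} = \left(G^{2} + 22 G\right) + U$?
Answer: $\sqrt{689767809} \approx 26263.0$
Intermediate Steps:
$U = 9$ ($U = \left(-3\right) \left(-3\right) = 9$)
$f{\left(G \right)} = 9 + G^{2} + 22 G$ ($f{\left(G \right)} = \left(G^{2} + 22 G\right) + 9 = 9 + G^{2} + 22 G$)
$W{\left(o,z \right)} = 276 + o z \left(624 + o + z\right)$ ($W{\left(o,z \right)} = \left(624 + o + z\right) o z + 276 = o \left(624 + o + z\right) z + 276 = o z \left(624 + o + z\right) + 276 = 276 + o z \left(624 + o + z\right)$)
$\sqrt{W{\left(f{\left(12 \cdot 3 \right)},116 \right)} - 338391} = \sqrt{\left(276 + \left(9 + \left(12 \cdot 3\right)^{2} + 22 \cdot 12 \cdot 3\right) 116^{2} + 116 \left(9 + \left(12 \cdot 3\right)^{2} + 22 \cdot 12 \cdot 3\right)^{2} + 624 \left(9 + \left(12 \cdot 3\right)^{2} + 22 \cdot 12 \cdot 3\right) 116\right) - 338391} = \sqrt{\left(276 + \left(9 + 36^{2} + 22 \cdot 36\right) 13456 + 116 \left(9 + 36^{2} + 22 \cdot 36\right)^{2} + 624 \left(9 + 36^{2} + 22 \cdot 36\right) 116\right) - 338391} = \sqrt{\left(276 + \left(9 + 1296 + 792\right) 13456 + 116 \left(9 + 1296 + 792\right)^{2} + 624 \left(9 + 1296 + 792\right) 116\right) - 338391} = \sqrt{\left(276 + 2097 \cdot 13456 + 116 \cdot 2097^{2} + 624 \cdot 2097 \cdot 116\right) - 338391} = \sqrt{\left(276 + 28217232 + 116 \cdot 4397409 + 151789248\right) - 338391} = \sqrt{\left(276 + 28217232 + 510099444 + 151789248\right) - 338391} = \sqrt{690106200 - 338391} = \sqrt{689767809}$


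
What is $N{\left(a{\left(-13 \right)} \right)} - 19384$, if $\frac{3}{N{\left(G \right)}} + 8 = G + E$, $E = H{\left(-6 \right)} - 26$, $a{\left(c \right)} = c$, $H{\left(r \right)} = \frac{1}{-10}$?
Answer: $- \frac{3043298}{157} \approx -19384.0$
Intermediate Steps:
$H{\left(r \right)} = - \frac{1}{10}$
$E = - \frac{261}{10}$ ($E = - \frac{1}{10} - 26 = - \frac{261}{10} \approx -26.1$)
$N{\left(G \right)} = \frac{3}{- \frac{341}{10} + G}$ ($N{\left(G \right)} = \frac{3}{-8 + \left(G - \frac{261}{10}\right)} = \frac{3}{-8 + \left(- \frac{261}{10} + G\right)} = \frac{3}{- \frac{341}{10} + G}$)
$N{\left(a{\left(-13 \right)} \right)} - 19384 = \frac{30}{-341 + 10 \left(-13\right)} - 19384 = \frac{30}{-341 - 130} - 19384 = \frac{30}{-471} - 19384 = 30 \left(- \frac{1}{471}\right) - 19384 = - \frac{10}{157} - 19384 = - \frac{3043298}{157}$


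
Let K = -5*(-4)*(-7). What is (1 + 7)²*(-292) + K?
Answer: -18828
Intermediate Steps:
K = -140 (K = 20*(-7) = -140)
(1 + 7)²*(-292) + K = (1 + 7)²*(-292) - 140 = 8²*(-292) - 140 = 64*(-292) - 140 = -18688 - 140 = -18828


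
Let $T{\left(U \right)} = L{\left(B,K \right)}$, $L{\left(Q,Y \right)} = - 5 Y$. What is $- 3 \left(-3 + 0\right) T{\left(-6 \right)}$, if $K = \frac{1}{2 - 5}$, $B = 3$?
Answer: $15$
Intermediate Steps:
$K = - \frac{1}{3}$ ($K = \frac{1}{-3} = - \frac{1}{3} \approx -0.33333$)
$T{\left(U \right)} = \frac{5}{3}$ ($T{\left(U \right)} = \left(-5\right) \left(- \frac{1}{3}\right) = \frac{5}{3}$)
$- 3 \left(-3 + 0\right) T{\left(-6 \right)} = - 3 \left(-3 + 0\right) \frac{5}{3} = \left(-3\right) \left(-3\right) \frac{5}{3} = 9 \cdot \frac{5}{3} = 15$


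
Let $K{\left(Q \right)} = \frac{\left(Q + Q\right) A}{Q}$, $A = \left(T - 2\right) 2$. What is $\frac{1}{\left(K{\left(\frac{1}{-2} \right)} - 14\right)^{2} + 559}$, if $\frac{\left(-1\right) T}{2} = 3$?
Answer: $\frac{1}{2675} \approx 0.00037383$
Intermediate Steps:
$T = -6$ ($T = \left(-2\right) 3 = -6$)
$A = -16$ ($A = \left(-6 - 2\right) 2 = \left(-8\right) 2 = -16$)
$K{\left(Q \right)} = -32$ ($K{\left(Q \right)} = \frac{\left(Q + Q\right) \left(-16\right)}{Q} = \frac{2 Q \left(-16\right)}{Q} = \frac{\left(-32\right) Q}{Q} = -32$)
$\frac{1}{\left(K{\left(\frac{1}{-2} \right)} - 14\right)^{2} + 559} = \frac{1}{\left(-32 - 14\right)^{2} + 559} = \frac{1}{\left(-46\right)^{2} + 559} = \frac{1}{2116 + 559} = \frac{1}{2675}$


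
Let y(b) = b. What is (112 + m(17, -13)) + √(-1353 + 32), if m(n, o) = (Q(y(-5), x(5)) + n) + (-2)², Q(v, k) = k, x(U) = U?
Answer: 138 + I*√1321 ≈ 138.0 + 36.346*I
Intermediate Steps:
m(n, o) = 9 + n (m(n, o) = (5 + n) + (-2)² = (5 + n) + 4 = 9 + n)
(112 + m(17, -13)) + √(-1353 + 32) = (112 + (9 + 17)) + √(-1353 + 32) = (112 + 26) + √(-1321) = 138 + I*√1321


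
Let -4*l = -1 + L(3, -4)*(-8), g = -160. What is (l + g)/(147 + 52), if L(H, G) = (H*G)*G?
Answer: -255/796 ≈ -0.32035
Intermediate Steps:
L(H, G) = H*G² (L(H, G) = (G*H)*G = H*G²)
l = 385/4 (l = -(-1 + (3*(-4)²)*(-8))/4 = -(-1 + (3*16)*(-8))/4 = -(-1 + 48*(-8))/4 = -(-1 - 384)/4 = -¼*(-385) = 385/4 ≈ 96.250)
(l + g)/(147 + 52) = (385/4 - 160)/(147 + 52) = -255/4/199 = -255/4*1/199 = -255/796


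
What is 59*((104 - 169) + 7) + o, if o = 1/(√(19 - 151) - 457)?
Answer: -715133439/208981 - 2*I*√33/208981 ≈ -3422.0 - 5.4977e-5*I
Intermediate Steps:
o = 1/(-457 + 2*I*√33) (o = 1/(√(-132) - 457) = 1/(2*I*√33 - 457) = 1/(-457 + 2*I*√33) ≈ -0.0021868 - 5.498e-5*I)
59*((104 - 169) + 7) + o = 59*((104 - 169) + 7) + (-457/208981 - 2*I*√33/208981) = 59*(-65 + 7) + (-457/208981 - 2*I*√33/208981) = 59*(-58) + (-457/208981 - 2*I*√33/208981) = -3422 + (-457/208981 - 2*I*√33/208981) = -715133439/208981 - 2*I*√33/208981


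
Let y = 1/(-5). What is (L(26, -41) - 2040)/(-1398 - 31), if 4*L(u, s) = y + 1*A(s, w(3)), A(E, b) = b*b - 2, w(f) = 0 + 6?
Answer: 40631/28580 ≈ 1.4217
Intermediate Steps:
w(f) = 6
y = -⅕ (y = 1*(-⅕) = -⅕ ≈ -0.20000)
A(E, b) = -2 + b² (A(E, b) = b² - 2 = -2 + b²)
L(u, s) = 169/20 (L(u, s) = (-⅕ + 1*(-2 + 6²))/4 = (-⅕ + 1*(-2 + 36))/4 = (-⅕ + 1*34)/4 = (-⅕ + 34)/4 = (¼)*(169/5) = 169/20)
(L(26, -41) - 2040)/(-1398 - 31) = (169/20 - 2040)/(-1398 - 31) = -40631/20/(-1429) = -40631/20*(-1/1429) = 40631/28580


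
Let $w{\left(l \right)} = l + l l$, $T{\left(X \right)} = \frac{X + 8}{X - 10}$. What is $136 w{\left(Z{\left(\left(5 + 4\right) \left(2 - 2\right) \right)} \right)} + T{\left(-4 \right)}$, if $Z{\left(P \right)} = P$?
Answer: $- \frac{2}{7} \approx -0.28571$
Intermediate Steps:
$T{\left(X \right)} = \frac{8 + X}{-10 + X}$
$w{\left(l \right)} = l + l^{2}$
$136 w{\left(Z{\left(\left(5 + 4\right) \left(2 - 2\right) \right)} \right)} + T{\left(-4 \right)} = 136 \left(5 + 4\right) \left(2 - 2\right) \left(1 + \left(5 + 4\right) \left(2 - 2\right)\right) + \frac{8 - 4}{-10 - 4} = 136 \cdot 9 \cdot 0 \left(1 + 9 \cdot 0\right) + \frac{1}{-14} \cdot 4 = 136 \cdot 0 \left(1 + 0\right) - \frac{2}{7} = 136 \cdot 0 \cdot 1 - \frac{2}{7} = 136 \cdot 0 - \frac{2}{7} = 0 - \frac{2}{7} = - \frac{2}{7}$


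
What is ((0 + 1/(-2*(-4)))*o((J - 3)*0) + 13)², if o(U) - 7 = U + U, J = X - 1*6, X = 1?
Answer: 12321/64 ≈ 192.52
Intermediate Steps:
J = -5 (J = 1 - 1*6 = 1 - 6 = -5)
o(U) = 7 + 2*U (o(U) = 7 + (U + U) = 7 + 2*U)
((0 + 1/(-2*(-4)))*o((J - 3)*0) + 13)² = ((0 + 1/(-2*(-4)))*(7 + 2*((-5 - 3)*0)) + 13)² = ((0 + 1/8)*(7 + 2*(-8*0)) + 13)² = ((0 + ⅛)*(7 + 2*0) + 13)² = ((7 + 0)/8 + 13)² = ((⅛)*7 + 13)² = (7/8 + 13)² = (111/8)² = 12321/64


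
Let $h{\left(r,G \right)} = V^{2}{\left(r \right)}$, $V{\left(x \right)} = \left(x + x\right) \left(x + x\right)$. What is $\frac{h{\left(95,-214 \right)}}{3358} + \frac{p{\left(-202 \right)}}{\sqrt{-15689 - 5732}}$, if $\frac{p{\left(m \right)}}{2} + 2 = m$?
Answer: $\frac{651605000}{1679} + \frac{408 i \sqrt{21421}}{21421} \approx 3.8809 \cdot 10^{5} + 2.7877 i$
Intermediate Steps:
$V{\left(x \right)} = 4 x^{2}$ ($V{\left(x \right)} = 2 x 2 x = 4 x^{2}$)
$p{\left(m \right)} = -4 + 2 m$
$h{\left(r,G \right)} = 16 r^{4}$ ($h{\left(r,G \right)} = \left(4 r^{2}\right)^{2} = 16 r^{4}$)
$\frac{h{\left(95,-214 \right)}}{3358} + \frac{p{\left(-202 \right)}}{\sqrt{-15689 - 5732}} = \frac{16 \cdot 95^{4}}{3358} + \frac{-4 + 2 \left(-202\right)}{\sqrt{-15689 - 5732}} = 16 \cdot 81450625 \cdot \frac{1}{3358} + \frac{-4 - 404}{\sqrt{-21421}} = 1303210000 \cdot \frac{1}{3358} - \frac{408}{i \sqrt{21421}} = \frac{651605000}{1679} - 408 \left(- \frac{i \sqrt{21421}}{21421}\right) = \frac{651605000}{1679} + \frac{408 i \sqrt{21421}}{21421}$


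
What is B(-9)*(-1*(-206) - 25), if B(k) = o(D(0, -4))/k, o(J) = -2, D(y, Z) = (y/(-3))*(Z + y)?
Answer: 362/9 ≈ 40.222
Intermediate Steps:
D(y, Z) = -y*(Z + y)/3 (D(y, Z) = (y*(-⅓))*(Z + y) = (-y/3)*(Z + y) = -y*(Z + y)/3)
B(k) = -2/k
B(-9)*(-1*(-206) - 25) = (-2/(-9))*(-1*(-206) - 25) = (-2*(-⅑))*(206 - 25) = (2/9)*181 = 362/9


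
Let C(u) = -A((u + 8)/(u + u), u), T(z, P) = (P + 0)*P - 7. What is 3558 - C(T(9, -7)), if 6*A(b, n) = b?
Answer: 896641/252 ≈ 3558.1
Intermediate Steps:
T(z, P) = -7 + P**2 (T(z, P) = P*P - 7 = P**2 - 7 = -7 + P**2)
A(b, n) = b/6
C(u) = -(8 + u)/(12*u) (C(u) = -(u + 8)/(u + u)/6 = -(8 + u)/((2*u))/6 = -(8 + u)*(1/(2*u))/6 = -(8 + u)/(2*u)/6 = -(8 + u)/(12*u))
3558 - C(T(9, -7)) = 3558 - (-8 - (-7 + (-7)**2))/(12*(-7 + (-7)**2)) = 3558 - (-8 - (-7 + 49))/(12*(-7 + 49)) = 3558 - (-8 - 1*42)/(12*42) = 3558 - (-8 - 42)/(12*42) = 3558 - (-50)/(12*42) = 3558 - 1*(-25/252) = 3558 + 25/252 = 896641/252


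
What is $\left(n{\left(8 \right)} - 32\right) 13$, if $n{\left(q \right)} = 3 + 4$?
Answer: $-325$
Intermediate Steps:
$n{\left(q \right)} = 7$
$\left(n{\left(8 \right)} - 32\right) 13 = \left(7 - 32\right) 13 = \left(-25\right) 13 = -325$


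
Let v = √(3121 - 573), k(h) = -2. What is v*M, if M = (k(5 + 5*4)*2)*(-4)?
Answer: 224*√13 ≈ 807.64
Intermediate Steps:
v = 14*√13 (v = √2548 = 14*√13 ≈ 50.478)
M = 16 (M = -2*2*(-4) = -4*(-4) = 16)
v*M = (14*√13)*16 = 224*√13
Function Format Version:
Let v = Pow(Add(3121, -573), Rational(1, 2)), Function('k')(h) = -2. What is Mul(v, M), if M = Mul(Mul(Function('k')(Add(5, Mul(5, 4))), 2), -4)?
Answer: Mul(224, Pow(13, Rational(1, 2))) ≈ 807.64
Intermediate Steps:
v = Mul(14, Pow(13, Rational(1, 2))) (v = Pow(2548, Rational(1, 2)) = Mul(14, Pow(13, Rational(1, 2))) ≈ 50.478)
M = 16 (M = Mul(Mul(-2, 2), -4) = Mul(-4, -4) = 16)
Mul(v, M) = Mul(Mul(14, Pow(13, Rational(1, 2))), 16) = Mul(224, Pow(13, Rational(1, 2)))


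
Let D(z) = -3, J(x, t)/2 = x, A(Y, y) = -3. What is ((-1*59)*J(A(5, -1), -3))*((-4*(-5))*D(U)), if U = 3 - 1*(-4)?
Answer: -21240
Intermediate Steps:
U = 7 (U = 3 + 4 = 7)
J(x, t) = 2*x
((-1*59)*J(A(5, -1), -3))*((-4*(-5))*D(U)) = ((-1*59)*(2*(-3)))*(-4*(-5)*(-3)) = (-59*(-6))*(20*(-3)) = 354*(-60) = -21240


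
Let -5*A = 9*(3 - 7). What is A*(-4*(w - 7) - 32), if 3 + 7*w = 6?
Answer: -288/7 ≈ -41.143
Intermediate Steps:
w = 3/7 (w = -3/7 + (⅐)*6 = -3/7 + 6/7 = 3/7 ≈ 0.42857)
A = 36/5 (A = -9*(3 - 7)/5 = -9*(-4)/5 = -⅕*(-36) = 36/5 ≈ 7.2000)
A*(-4*(w - 7) - 32) = 36*(-4*(3/7 - 7) - 32)/5 = 36*(-4*(-46/7) - 32)/5 = 36*(184/7 - 32)/5 = (36/5)*(-40/7) = -288/7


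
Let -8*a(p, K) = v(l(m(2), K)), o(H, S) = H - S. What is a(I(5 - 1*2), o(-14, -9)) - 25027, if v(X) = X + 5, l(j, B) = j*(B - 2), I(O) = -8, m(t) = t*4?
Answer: -200165/8 ≈ -25021.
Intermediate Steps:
m(t) = 4*t
l(j, B) = j*(-2 + B)
v(X) = 5 + X
a(p, K) = 11/8 - K (a(p, K) = -(5 + (4*2)*(-2 + K))/8 = -(5 + 8*(-2 + K))/8 = -(5 + (-16 + 8*K))/8 = -(-11 + 8*K)/8 = 11/8 - K)
a(I(5 - 1*2), o(-14, -9)) - 25027 = (11/8 - (-14 - 1*(-9))) - 25027 = (11/8 - (-14 + 9)) - 25027 = (11/8 - 1*(-5)) - 25027 = (11/8 + 5) - 25027 = 51/8 - 25027 = -200165/8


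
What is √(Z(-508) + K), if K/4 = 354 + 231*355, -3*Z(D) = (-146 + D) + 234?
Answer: 2*√82394 ≈ 574.09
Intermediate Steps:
Z(D) = -88/3 - D/3 (Z(D) = -((-146 + D) + 234)/3 = -(88 + D)/3 = -88/3 - D/3)
K = 329436 (K = 4*(354 + 231*355) = 4*(354 + 82005) = 4*82359 = 329436)
√(Z(-508) + K) = √((-88/3 - ⅓*(-508)) + 329436) = √((-88/3 + 508/3) + 329436) = √(140 + 329436) = √329576 = 2*√82394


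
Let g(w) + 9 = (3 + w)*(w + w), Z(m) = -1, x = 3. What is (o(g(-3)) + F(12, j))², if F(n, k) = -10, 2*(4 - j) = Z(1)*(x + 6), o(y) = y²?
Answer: 5041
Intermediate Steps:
g(w) = -9 + 2*w*(3 + w) (g(w) = -9 + (3 + w)*(w + w) = -9 + (3 + w)*(2*w) = -9 + 2*w*(3 + w))
j = 17/2 (j = 4 - (-1)*(3 + 6)/2 = 4 - (-1)*9/2 = 4 - ½*(-9) = 4 + 9/2 = 17/2 ≈ 8.5000)
(o(g(-3)) + F(12, j))² = ((-9 + 2*(-3)² + 6*(-3))² - 10)² = ((-9 + 2*9 - 18)² - 10)² = ((-9 + 18 - 18)² - 10)² = ((-9)² - 10)² = (81 - 10)² = 71² = 5041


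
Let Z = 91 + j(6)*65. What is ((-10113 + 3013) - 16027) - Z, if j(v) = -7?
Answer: -22763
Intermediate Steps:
Z = -364 (Z = 91 - 7*65 = 91 - 455 = -364)
((-10113 + 3013) - 16027) - Z = ((-10113 + 3013) - 16027) - 1*(-364) = (-7100 - 16027) + 364 = -23127 + 364 = -22763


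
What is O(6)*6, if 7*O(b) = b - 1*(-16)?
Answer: 132/7 ≈ 18.857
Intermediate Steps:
O(b) = 16/7 + b/7 (O(b) = (b - 1*(-16))/7 = (b + 16)/7 = (16 + b)/7 = 16/7 + b/7)
O(6)*6 = (16/7 + (⅐)*6)*6 = (16/7 + 6/7)*6 = (22/7)*6 = 132/7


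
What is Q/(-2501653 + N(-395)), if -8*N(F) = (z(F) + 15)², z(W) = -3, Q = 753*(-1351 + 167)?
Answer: 891552/2501671 ≈ 0.35638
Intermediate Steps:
Q = -891552 (Q = 753*(-1184) = -891552)
N(F) = -18 (N(F) = -(-3 + 15)²/8 = -⅛*12² = -⅛*144 = -18)
Q/(-2501653 + N(-395)) = -891552/(-2501653 - 18) = -891552/(-2501671) = -891552*(-1/2501671) = 891552/2501671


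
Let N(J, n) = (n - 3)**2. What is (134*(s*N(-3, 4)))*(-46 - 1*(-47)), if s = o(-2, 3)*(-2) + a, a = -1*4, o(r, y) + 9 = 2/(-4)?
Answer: 2010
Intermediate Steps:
o(r, y) = -19/2 (o(r, y) = -9 + 2/(-4) = -9 + 2*(-1/4) = -9 - 1/2 = -19/2)
a = -4
N(J, n) = (-3 + n)**2
s = 15 (s = -19/2*(-2) - 4 = 19 - 4 = 15)
(134*(s*N(-3, 4)))*(-46 - 1*(-47)) = (134*(15*(-3 + 4)**2))*(-46 - 1*(-47)) = (134*(15*1**2))*(-46 + 47) = (134*(15*1))*1 = (134*15)*1 = 2010*1 = 2010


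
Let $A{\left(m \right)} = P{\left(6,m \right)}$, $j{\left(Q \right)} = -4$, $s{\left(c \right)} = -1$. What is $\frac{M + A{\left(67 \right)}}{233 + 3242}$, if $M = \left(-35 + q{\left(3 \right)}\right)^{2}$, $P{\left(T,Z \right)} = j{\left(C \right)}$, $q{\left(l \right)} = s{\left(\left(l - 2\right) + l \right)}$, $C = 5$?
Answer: $\frac{1292}{3475} \approx 0.3718$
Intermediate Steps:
$q{\left(l \right)} = -1$
$P{\left(T,Z \right)} = -4$
$A{\left(m \right)} = -4$
$M = 1296$ ($M = \left(-35 - 1\right)^{2} = \left(-36\right)^{2} = 1296$)
$\frac{M + A{\left(67 \right)}}{233 + 3242} = \frac{1296 - 4}{233 + 3242} = \frac{1292}{3475}$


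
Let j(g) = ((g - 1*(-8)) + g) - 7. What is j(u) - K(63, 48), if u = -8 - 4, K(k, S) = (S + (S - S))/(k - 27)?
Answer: -73/3 ≈ -24.333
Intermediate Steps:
K(k, S) = S/(-27 + k) (K(k, S) = (S + 0)/(-27 + k) = S/(-27 + k))
u = -12
j(g) = 1 + 2*g (j(g) = ((g + 8) + g) - 7 = ((8 + g) + g) - 7 = (8 + 2*g) - 7 = 1 + 2*g)
j(u) - K(63, 48) = (1 + 2*(-12)) - 48/(-27 + 63) = (1 - 24) - 48/36 = -23 - 48/36 = -23 - 1*4/3 = -23 - 4/3 = -73/3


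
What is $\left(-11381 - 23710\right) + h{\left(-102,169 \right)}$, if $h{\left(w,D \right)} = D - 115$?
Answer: $-35037$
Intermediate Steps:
$h{\left(w,D \right)} = -115 + D$
$\left(-11381 - 23710\right) + h{\left(-102,169 \right)} = \left(-11381 - 23710\right) + \left(-115 + 169\right) = -35091 + 54 = -35037$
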